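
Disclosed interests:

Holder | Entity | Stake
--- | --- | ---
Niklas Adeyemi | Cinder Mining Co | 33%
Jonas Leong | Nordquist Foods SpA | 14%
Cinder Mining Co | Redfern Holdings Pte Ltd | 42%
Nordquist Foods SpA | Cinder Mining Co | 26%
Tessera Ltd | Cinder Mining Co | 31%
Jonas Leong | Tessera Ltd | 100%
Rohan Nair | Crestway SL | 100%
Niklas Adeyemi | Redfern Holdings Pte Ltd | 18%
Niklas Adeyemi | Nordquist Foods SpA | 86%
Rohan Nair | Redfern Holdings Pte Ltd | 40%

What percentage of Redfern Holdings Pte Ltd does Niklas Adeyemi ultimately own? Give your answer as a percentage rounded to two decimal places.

Niklas reaches Redfern along 3 paths.
Direct stake: 18% = 18%.
Via Nordquist → Cinder: 86% × 26% × 42% = 9.3912%.
Via Cinder: 33% × 42% = 13.86%.
Total: 18% + 9.3912% + 13.86% = 41.2512%.
Rounded: 41.25%.

41.25%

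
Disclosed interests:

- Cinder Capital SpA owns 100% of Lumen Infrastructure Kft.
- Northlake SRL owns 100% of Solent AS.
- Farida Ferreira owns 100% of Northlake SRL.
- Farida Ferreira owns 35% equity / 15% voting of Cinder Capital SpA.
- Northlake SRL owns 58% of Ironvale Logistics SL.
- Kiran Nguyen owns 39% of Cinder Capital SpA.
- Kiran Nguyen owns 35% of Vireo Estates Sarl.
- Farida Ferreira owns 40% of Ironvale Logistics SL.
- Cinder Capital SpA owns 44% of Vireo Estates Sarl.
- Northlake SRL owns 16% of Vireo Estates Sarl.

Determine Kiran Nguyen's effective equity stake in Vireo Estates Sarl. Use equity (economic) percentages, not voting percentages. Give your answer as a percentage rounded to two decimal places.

Kiran reaches Vireo along 2 paths.
Via Cinder: 39% × 44% = 17.16%.
Direct stake: 35% = 35%.
Total: 17.16% + 35% = 52.16%.

52.16%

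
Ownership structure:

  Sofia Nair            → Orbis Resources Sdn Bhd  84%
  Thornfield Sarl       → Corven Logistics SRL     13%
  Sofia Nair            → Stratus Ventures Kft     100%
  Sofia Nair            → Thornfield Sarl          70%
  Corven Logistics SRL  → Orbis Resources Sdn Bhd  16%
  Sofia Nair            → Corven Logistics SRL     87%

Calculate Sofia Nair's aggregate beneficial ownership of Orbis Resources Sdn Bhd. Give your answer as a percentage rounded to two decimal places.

99.38%

Sofia reaches Orbis along 3 paths.
Via Corven: 87% × 16% = 13.92%.
Via Thornfield → Corven: 70% × 13% × 16% = 1.456%.
Direct stake: 84% = 84%.
Total: 13.92% + 1.456% + 84% = 99.376%.
Rounded: 99.38%.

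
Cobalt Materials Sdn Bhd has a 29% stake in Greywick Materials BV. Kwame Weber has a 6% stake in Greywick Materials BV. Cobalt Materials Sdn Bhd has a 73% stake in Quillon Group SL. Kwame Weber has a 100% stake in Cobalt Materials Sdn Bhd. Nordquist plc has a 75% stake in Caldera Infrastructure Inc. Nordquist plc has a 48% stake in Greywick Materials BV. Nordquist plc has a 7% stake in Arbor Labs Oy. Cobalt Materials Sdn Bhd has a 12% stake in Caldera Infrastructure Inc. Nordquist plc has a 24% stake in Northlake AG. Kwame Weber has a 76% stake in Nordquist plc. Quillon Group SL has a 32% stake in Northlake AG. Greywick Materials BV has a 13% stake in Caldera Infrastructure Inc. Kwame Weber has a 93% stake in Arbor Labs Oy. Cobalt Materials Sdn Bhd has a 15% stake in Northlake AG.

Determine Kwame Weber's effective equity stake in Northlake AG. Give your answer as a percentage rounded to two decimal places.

56.60%

Kwame reaches Northlake along 3 paths.
Via Cobalt → Quillon: 100% × 73% × 32% = 23.36%.
Via Nordquist: 76% × 24% = 18.24%.
Via Cobalt: 100% × 15% = 15%.
Total: 23.36% + 18.24% + 15% = 56.6%.
Rounded: 56.60%.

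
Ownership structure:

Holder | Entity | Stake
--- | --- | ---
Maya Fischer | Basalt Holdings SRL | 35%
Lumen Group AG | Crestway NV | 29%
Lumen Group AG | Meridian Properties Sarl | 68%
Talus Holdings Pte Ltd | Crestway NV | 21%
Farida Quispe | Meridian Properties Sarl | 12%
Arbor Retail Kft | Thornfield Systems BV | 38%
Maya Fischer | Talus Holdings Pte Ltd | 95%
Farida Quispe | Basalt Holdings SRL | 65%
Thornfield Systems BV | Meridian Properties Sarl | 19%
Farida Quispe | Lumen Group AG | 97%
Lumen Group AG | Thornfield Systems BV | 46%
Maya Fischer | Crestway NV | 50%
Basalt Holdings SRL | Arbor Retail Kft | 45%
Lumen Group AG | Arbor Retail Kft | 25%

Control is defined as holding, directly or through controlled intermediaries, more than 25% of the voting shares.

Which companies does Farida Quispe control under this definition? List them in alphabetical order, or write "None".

Arbor Retail Kft, Basalt Holdings SRL, Crestway NV, Lumen Group AG, Meridian Properties Sarl, Thornfield Systems BV

Farida holds 65% of Basalt, so Farida controls Basalt.
Farida holds 97% of Lumen, so Farida controls Lumen.
Lumen and Basalt together hold 25% + 45% = 70% of Arbor, so Farida controls Arbor.
Lumen and Arbor together hold 46% + 38% = 84% of Thornfield, so Farida controls Thornfield.
Farida and Lumen and Thornfield together hold 12% + 68% + 19% = 99% of Meridian, so Farida controls Meridian.
Lumen holds 29% of Crestway, so Farida controls Crestway.
No other company's threshold is met.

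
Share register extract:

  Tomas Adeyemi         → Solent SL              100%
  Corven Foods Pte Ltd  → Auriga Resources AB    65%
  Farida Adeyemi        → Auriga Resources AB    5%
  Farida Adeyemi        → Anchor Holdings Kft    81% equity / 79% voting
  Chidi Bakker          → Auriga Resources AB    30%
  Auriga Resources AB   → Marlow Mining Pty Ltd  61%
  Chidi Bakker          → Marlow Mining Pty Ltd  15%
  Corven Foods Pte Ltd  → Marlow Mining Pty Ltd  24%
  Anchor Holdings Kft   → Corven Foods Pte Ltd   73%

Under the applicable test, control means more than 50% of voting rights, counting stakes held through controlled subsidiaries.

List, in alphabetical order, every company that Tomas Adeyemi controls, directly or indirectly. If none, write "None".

Tomas holds 100% of Solent, so Tomas controls Solent.
No other company's threshold is met.

Solent SL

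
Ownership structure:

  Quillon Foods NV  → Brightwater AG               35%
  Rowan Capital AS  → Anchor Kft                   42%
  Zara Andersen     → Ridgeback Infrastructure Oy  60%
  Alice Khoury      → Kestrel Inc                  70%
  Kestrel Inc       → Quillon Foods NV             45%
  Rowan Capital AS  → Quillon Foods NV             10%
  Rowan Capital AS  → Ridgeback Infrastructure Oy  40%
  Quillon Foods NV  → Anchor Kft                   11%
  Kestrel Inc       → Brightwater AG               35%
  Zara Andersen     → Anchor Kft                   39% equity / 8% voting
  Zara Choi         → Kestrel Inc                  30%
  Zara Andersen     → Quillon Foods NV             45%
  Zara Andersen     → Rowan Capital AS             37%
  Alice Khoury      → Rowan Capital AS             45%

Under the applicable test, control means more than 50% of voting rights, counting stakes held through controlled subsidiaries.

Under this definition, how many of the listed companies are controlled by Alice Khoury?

1

Alice holds 70% of Kestrel, so Alice controls Kestrel.
No other company's threshold is met.
Alice controls 1 company.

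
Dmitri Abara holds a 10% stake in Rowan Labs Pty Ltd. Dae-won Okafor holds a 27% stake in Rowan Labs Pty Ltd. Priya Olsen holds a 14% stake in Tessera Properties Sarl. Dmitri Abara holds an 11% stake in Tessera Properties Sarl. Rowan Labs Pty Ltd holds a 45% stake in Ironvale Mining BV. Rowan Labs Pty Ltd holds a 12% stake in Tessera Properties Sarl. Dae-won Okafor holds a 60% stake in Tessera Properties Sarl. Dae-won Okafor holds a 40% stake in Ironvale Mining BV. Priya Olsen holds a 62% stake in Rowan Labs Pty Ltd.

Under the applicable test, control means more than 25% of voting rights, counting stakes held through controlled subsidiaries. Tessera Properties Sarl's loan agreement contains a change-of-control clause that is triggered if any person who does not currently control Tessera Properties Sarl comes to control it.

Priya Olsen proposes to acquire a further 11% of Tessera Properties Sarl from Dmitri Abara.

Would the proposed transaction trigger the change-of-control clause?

No

The purchase adds only to Priya's holdings (Dmitri's stake shrinks), so Priya is the only person who could newly come to control Tessera.
Priya holds 62% of Rowan, so Priya controls Rowan.
Rowan and Priya together hold 12% + 14% = 26% of Tessera, so Priya controls Tessera.
So Priya already controls Tessera before the transaction.
After the purchase, Priya's direct stake in Tessera rises to 14% + 11% = 25%, and Dmitri's stake falls to 0%.
Priya controlled Tessera already, so this is not a new person acquiring control; every other person's position is unchanged or reduced.
No new person acquires control, so the clause is not triggered.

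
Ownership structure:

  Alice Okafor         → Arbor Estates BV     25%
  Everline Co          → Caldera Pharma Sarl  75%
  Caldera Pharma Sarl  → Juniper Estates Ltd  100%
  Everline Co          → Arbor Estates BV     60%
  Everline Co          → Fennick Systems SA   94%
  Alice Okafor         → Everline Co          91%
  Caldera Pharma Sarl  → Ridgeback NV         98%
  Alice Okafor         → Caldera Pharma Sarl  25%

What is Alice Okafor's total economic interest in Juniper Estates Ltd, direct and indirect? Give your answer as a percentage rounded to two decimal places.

93.25%

Alice reaches Juniper along 2 paths.
Via Caldera: 25% × 100% = 25%.
Via Everline → Caldera: 91% × 75% × 100% = 68.25%.
Total: 25% + 68.25% = 93.25%.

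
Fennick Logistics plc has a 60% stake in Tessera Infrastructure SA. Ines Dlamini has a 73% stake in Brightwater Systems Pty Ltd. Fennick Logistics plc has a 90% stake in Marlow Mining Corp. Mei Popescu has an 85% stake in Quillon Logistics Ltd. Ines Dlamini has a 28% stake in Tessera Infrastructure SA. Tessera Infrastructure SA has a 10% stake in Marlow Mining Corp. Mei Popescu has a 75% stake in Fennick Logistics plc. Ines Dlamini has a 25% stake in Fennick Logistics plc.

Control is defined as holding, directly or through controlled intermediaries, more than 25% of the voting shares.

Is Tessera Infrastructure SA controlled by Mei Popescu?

Yes

Mei holds 75% of Fennick, so Mei controls Fennick.
Fennick holds 60% of Tessera, so Mei controls Tessera.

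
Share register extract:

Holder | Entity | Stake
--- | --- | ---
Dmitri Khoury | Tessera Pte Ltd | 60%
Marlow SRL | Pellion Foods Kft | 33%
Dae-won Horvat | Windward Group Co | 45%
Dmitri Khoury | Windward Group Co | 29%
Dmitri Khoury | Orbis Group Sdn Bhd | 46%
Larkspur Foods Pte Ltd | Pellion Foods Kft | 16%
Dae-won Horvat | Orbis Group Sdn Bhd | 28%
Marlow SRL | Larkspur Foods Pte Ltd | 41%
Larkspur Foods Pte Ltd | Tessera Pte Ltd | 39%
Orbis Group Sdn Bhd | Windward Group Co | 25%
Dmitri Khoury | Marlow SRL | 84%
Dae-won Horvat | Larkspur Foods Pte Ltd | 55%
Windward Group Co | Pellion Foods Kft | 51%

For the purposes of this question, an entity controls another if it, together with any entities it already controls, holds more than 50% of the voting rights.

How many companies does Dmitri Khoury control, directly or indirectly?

Dmitri holds 84% of Marlow, so Dmitri controls Marlow.
Dmitri holds 60% of Tessera, so Dmitri controls Tessera.
No other company's threshold is met.
Dmitri controls 2 companies.

2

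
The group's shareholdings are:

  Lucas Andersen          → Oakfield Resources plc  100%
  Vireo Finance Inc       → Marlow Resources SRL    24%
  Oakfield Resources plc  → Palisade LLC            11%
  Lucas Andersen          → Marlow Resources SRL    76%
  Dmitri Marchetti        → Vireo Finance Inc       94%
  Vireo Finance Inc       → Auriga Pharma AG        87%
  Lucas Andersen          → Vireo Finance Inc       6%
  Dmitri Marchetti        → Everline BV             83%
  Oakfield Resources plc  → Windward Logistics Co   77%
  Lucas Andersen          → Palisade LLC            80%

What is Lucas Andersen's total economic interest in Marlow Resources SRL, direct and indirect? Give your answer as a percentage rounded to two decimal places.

77.44%

Lucas reaches Marlow along 2 paths.
Via Vireo: 6% × 24% = 1.44%.
Direct stake: 76% = 76%.
Total: 1.44% + 76% = 77.44%.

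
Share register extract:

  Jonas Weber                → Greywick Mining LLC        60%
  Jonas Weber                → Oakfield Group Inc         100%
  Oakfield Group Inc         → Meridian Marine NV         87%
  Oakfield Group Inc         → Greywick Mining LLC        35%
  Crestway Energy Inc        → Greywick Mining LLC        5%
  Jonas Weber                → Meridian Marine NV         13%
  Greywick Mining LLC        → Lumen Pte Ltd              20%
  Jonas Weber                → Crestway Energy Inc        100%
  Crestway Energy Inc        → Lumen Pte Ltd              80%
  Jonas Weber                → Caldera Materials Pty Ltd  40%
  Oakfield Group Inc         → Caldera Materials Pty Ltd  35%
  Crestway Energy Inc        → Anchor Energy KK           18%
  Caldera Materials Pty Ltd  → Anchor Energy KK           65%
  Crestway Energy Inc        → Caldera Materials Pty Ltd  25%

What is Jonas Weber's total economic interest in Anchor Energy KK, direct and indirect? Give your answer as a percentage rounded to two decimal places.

Jonas reaches Anchor along 4 paths.
Via Oakfield → Caldera: 100% × 35% × 65% = 22.75%.
Via Crestway → Caldera: 100% × 25% × 65% = 16.25%.
Via Caldera: 40% × 65% = 26%.
Via Crestway: 100% × 18% = 18%.
Total: 22.75% + 16.25% + 26% + 18% = 83%.
Rounded: 83.00%.

83.00%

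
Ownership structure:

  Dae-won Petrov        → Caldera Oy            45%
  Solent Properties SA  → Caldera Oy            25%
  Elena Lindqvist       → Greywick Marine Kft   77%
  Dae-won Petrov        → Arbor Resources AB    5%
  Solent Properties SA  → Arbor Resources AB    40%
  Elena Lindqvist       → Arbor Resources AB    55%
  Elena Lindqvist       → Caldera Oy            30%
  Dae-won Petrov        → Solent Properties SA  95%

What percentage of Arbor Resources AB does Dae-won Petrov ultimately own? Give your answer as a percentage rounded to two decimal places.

Dae-won reaches Arbor along 2 paths.
Direct stake: 5% = 5%.
Via Solent: 95% × 40% = 38%.
Total: 5% + 38% = 43%.
Rounded: 43.00%.

43.00%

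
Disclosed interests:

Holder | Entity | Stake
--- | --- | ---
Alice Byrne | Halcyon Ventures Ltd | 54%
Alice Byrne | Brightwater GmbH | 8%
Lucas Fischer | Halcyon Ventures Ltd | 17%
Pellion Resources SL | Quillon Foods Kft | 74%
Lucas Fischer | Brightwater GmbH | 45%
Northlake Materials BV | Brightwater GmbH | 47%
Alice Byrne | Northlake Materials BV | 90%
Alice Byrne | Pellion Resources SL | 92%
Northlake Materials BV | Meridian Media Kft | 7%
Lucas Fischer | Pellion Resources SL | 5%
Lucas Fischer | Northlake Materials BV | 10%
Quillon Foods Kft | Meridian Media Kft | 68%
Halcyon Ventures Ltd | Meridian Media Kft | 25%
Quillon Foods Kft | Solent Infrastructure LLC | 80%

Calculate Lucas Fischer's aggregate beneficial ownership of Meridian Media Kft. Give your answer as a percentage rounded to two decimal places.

Lucas reaches Meridian along 3 paths.
Via Northlake: 10% × 7% = 0.7%.
Via Pellion → Quillon: 5% × 74% × 68% = 2.516%.
Via Halcyon: 17% × 25% = 4.25%.
Total: 0.7% + 2.516% + 4.25% = 7.466%.
Rounded: 7.47%.

7.47%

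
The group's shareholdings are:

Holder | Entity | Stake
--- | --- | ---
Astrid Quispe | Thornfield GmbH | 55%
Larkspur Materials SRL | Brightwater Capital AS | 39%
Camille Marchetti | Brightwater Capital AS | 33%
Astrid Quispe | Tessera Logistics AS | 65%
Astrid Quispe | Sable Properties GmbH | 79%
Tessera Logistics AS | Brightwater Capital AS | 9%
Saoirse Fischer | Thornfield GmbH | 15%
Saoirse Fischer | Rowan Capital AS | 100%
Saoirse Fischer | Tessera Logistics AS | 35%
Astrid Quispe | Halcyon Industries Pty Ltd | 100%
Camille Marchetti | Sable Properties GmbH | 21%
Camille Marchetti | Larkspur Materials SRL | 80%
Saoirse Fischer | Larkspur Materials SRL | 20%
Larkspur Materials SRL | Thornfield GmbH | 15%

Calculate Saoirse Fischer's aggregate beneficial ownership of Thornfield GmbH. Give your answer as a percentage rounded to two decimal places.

18.00%

Saoirse reaches Thornfield along 2 paths.
Direct stake: 15% = 15%.
Via Larkspur: 20% × 15% = 3%.
Total: 15% + 3% = 18%.
Rounded: 18.00%.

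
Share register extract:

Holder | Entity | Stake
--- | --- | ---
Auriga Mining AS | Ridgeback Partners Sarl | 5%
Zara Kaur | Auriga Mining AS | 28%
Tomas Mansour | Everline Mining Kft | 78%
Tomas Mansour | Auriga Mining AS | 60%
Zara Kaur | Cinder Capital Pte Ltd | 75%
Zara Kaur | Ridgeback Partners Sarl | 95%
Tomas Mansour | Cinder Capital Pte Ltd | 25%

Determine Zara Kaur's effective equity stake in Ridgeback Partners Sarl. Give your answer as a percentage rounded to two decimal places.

Zara reaches Ridgeback along 2 paths.
Direct stake: 95% = 95%.
Via Auriga: 28% × 5% = 1.4%.
Total: 95% + 1.4% = 96.4%.
Rounded: 96.40%.

96.40%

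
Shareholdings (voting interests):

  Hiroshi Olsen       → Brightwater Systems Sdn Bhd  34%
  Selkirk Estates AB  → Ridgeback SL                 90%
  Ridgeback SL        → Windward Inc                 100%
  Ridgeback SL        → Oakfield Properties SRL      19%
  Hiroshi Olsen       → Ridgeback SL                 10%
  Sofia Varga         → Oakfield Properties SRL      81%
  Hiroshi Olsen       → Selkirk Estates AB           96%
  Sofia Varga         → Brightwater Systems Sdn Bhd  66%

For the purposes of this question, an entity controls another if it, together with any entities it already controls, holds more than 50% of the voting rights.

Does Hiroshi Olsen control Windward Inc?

Hiroshi holds 96% of Selkirk, so Hiroshi controls Selkirk.
Hiroshi and Selkirk together hold 10% + 90% = 100% of Ridgeback, so Hiroshi controls Ridgeback.
Ridgeback holds 100% of Windward, so Hiroshi controls Windward.

Yes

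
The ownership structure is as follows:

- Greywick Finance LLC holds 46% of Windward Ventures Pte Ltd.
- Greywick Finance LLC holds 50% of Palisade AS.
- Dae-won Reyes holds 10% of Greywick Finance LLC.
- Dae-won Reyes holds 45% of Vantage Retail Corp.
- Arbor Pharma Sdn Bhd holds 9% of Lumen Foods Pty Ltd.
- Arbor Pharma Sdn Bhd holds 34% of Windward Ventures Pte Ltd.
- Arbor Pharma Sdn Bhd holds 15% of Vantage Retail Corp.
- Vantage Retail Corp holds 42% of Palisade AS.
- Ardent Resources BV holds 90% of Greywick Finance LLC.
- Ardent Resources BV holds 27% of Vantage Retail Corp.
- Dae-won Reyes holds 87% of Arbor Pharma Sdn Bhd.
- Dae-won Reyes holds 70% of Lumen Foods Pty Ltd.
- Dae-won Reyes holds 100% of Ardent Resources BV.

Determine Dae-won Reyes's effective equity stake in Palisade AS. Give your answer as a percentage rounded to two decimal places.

85.72%

Dae-won reaches Palisade along 5 paths.
Via Greywick: 10% × 50% = 5%.
Via Ardent → Greywick: 100% × 90% × 50% = 45%.
Via Arbor → Vantage: 87% × 15% × 42% = 5.481%.
Via Vantage: 45% × 42% = 18.9%.
Via Ardent → Vantage: 100% × 27% × 42% = 11.34%.
Total: 5% + 45% + 5.481% + 18.9% + 11.34% = 85.721%.
Rounded: 85.72%.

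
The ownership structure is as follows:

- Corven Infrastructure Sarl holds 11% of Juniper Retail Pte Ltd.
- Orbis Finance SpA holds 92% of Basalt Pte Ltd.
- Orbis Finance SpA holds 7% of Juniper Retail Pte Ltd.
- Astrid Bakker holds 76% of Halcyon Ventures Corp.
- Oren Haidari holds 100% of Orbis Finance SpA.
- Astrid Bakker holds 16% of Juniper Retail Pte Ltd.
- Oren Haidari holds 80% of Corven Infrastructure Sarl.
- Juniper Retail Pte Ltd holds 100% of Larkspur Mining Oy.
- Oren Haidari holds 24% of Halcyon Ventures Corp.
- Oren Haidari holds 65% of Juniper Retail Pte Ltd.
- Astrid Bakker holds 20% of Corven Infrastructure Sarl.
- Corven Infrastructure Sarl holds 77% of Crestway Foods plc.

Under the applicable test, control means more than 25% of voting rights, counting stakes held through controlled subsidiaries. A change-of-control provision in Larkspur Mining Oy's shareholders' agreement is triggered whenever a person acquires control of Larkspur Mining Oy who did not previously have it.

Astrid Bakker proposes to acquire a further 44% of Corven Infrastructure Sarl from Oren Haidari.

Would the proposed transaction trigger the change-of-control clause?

The purchase adds only to Astrid's holdings (Oren's stake shrinks), so Astrid is the only person who could newly come to control Larkspur.
Astrid holds 76% of Halcyon, so Astrid controls Halcyon.
Neither Astrid nor any entity Astrid controls holds any voting interest in Larkspur.
So before the transaction, Astrid does not control Larkspur.
After the purchase, Astrid's direct stake in Corven rises to 20% + 44% = 64%, and Oren's stake falls to 36%.
Astrid holds 64% of Corven, so Astrid controls Corven.
Astrid and Corven together hold 16% + 11% = 27% of Juniper, so Astrid controls Juniper.
Juniper holds 100% of Larkspur, so Astrid controls Larkspur.
Astrid did not control Larkspur before and does after, so the clause is triggered.

Yes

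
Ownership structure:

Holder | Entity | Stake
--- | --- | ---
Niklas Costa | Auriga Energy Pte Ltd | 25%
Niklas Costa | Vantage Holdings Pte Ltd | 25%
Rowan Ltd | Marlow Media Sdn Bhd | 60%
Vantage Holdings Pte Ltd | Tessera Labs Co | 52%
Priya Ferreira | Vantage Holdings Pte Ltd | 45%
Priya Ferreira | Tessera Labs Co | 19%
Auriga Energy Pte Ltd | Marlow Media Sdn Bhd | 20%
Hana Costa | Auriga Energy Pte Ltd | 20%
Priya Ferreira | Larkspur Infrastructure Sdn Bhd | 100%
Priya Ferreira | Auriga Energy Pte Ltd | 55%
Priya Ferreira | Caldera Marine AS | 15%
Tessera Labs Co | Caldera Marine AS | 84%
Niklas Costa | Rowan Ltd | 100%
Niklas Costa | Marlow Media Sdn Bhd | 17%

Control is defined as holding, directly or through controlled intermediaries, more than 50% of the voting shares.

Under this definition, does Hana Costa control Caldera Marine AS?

No

Hana's largest direct stake is 20% in Auriga, which does not meet the threshold, so Hana controls no company.
Neither Hana nor any entity Hana controls holds any voting interest in Caldera.
So Hana does not control Caldera.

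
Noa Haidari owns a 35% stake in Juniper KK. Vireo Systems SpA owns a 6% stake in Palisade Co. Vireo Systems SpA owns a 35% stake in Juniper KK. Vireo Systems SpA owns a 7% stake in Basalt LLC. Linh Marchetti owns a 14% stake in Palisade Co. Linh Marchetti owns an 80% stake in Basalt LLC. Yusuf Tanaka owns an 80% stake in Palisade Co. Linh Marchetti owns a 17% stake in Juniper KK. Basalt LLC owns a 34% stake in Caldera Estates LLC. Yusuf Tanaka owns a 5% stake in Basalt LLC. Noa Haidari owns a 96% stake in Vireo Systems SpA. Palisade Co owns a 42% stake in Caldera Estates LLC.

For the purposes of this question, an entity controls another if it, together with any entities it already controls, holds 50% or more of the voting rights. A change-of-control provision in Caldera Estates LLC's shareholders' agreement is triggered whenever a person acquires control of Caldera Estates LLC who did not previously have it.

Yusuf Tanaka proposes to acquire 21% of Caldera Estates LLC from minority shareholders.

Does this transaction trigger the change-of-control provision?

The purchase changes only Yusuf's holdings, so Yusuf is the only person who could newly come to control Caldera.
Yusuf holds 80% of Palisade, so Yusuf controls Palisade.
In Caldera, Yusuf's side holds only 42%, not ≥ 50%.
So before the transaction, Yusuf does not control Caldera.
After the purchase, Yusuf holds 21% of Caldera directly.
Palisade and Yusuf together hold 42% + 21% = 63% of Caldera, so Yusuf controls Caldera.
Yusuf did not control Caldera before and does after, so the clause is triggered.

Yes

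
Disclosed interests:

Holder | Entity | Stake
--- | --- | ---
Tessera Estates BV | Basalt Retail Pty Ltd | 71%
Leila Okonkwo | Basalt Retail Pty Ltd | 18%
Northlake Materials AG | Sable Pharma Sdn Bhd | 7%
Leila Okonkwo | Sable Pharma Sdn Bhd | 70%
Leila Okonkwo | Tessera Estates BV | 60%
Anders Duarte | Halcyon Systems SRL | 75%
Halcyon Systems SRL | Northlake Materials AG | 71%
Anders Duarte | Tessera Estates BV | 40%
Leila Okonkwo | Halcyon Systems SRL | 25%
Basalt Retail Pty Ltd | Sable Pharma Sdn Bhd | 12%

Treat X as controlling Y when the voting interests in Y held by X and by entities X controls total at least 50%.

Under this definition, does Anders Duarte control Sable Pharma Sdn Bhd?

No

Anders holds 75% of Halcyon, so Anders controls Halcyon.
Halcyon holds 71% of Northlake, so Anders controls Northlake.
In Sable, Anders's side holds only 7%, not ≥ 50%.
So Anders does not control Sable.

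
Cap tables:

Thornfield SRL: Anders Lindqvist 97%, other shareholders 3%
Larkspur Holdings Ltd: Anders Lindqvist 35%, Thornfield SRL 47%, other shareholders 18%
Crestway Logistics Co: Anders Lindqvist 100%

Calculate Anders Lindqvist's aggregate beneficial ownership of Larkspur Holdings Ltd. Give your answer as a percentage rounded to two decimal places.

Anders reaches Larkspur along 2 paths.
Direct stake: 35% = 35%.
Via Thornfield: 97% × 47% = 45.59%.
Total: 35% + 45.59% = 80.59%.

80.59%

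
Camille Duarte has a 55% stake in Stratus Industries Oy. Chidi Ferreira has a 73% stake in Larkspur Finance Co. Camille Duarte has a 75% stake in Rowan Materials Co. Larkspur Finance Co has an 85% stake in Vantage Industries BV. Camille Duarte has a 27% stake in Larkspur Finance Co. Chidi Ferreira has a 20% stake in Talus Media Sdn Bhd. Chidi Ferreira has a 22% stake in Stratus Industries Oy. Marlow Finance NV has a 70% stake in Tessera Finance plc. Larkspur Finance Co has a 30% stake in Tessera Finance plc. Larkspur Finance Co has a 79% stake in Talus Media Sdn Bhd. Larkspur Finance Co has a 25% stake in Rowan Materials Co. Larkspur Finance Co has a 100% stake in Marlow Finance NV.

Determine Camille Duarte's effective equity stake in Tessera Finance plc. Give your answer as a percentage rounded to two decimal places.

27.00%

Camille reaches Tessera along 2 paths.
Via Larkspur → Marlow: 27% × 100% × 70% = 18.9%.
Via Larkspur: 27% × 30% = 8.1%.
Total: 18.9% + 8.1% = 27%.
Rounded: 27.00%.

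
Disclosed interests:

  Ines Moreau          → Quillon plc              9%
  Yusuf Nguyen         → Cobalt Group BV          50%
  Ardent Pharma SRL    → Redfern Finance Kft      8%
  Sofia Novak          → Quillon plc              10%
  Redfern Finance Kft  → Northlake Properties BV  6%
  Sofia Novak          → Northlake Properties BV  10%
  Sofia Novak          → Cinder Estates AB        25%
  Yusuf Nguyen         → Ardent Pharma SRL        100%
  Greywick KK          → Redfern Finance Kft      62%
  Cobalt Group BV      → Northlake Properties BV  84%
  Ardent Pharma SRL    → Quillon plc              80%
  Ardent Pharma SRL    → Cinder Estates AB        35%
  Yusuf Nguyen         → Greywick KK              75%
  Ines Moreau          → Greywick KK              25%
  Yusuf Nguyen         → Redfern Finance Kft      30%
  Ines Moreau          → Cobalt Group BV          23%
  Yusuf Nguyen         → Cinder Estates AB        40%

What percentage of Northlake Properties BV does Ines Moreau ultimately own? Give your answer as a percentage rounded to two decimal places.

20.25%

Ines reaches Northlake along 2 paths.
Via Greywick → Redfern: 25% × 62% × 6% = 0.93%.
Via Cobalt: 23% × 84% = 19.32%.
Total: 0.93% + 19.32% = 20.25%.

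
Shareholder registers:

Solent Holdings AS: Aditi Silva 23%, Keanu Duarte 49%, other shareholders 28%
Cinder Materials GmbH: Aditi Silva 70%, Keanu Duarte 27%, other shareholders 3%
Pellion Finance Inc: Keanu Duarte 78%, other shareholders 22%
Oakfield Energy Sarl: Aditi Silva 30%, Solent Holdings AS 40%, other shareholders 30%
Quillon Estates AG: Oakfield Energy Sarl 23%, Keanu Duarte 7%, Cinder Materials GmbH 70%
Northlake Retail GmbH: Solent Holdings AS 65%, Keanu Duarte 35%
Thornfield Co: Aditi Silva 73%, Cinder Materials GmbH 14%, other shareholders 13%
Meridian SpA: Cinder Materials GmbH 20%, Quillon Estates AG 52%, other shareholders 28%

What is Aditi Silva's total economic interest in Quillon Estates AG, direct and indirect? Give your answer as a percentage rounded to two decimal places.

Aditi reaches Quillon along 3 paths.
Via Oakfield: 30% × 23% = 6.9%.
Via Solent → Oakfield: 23% × 40% × 23% = 2.116%.
Via Cinder: 70% × 70% = 49%.
Total: 6.9% + 2.116% + 49% = 58.016%.
Rounded: 58.02%.

58.02%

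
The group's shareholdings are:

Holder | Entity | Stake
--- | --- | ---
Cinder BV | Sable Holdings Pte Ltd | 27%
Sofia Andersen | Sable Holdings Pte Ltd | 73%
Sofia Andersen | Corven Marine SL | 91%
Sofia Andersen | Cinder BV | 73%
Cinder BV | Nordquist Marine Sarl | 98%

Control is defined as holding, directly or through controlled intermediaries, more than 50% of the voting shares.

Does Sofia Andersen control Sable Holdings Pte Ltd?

Sofia holds 73% of Cinder, so Sofia controls Cinder.
Cinder and Sofia together hold 27% + 73% = 100% of Sable, so Sofia controls Sable.

Yes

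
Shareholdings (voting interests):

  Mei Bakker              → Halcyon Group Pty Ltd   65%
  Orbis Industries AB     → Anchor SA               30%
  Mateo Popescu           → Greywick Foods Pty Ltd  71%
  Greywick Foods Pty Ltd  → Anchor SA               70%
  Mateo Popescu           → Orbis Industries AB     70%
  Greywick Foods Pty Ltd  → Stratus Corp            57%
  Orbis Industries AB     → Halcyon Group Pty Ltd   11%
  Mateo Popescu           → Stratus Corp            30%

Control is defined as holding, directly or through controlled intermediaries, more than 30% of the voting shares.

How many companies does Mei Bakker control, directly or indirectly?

Mei holds 65% of Halcyon, so Mei controls Halcyon.
No other company's threshold is met.
Mei controls 1 company.

1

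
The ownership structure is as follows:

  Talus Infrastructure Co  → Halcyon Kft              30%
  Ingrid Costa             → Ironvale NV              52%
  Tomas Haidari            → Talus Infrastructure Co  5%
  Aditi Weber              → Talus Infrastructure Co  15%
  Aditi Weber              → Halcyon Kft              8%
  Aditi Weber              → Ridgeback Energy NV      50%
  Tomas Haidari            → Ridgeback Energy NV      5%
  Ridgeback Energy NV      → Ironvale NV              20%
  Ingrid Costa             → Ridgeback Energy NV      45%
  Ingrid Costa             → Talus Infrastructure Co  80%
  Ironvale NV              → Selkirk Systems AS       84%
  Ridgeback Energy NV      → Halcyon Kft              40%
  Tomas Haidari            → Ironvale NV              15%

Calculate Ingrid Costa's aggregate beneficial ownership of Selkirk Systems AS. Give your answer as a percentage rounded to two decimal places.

Ingrid reaches Selkirk along 2 paths.
Via Ridgeback → Ironvale: 45% × 20% × 84% = 7.56%.
Via Ironvale: 52% × 84% = 43.68%.
Total: 7.56% + 43.68% = 51.24%.

51.24%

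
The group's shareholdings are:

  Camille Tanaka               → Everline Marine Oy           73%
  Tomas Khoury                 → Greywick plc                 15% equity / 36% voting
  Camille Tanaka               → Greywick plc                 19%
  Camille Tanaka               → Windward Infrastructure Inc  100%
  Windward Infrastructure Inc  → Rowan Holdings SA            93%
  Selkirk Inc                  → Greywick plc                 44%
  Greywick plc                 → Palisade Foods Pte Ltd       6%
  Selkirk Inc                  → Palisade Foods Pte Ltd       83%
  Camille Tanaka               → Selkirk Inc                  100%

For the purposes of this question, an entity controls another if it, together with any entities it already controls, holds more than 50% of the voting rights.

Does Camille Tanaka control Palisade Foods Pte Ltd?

Camille holds 100% of Selkirk, so Camille controls Selkirk.
Selkirk and Camille together hold 44% + 19% = 63% of Greywick, so Camille controls Greywick.
Selkirk and Greywick together hold 83% + 6% = 89% of Palisade, so Camille controls Palisade.

Yes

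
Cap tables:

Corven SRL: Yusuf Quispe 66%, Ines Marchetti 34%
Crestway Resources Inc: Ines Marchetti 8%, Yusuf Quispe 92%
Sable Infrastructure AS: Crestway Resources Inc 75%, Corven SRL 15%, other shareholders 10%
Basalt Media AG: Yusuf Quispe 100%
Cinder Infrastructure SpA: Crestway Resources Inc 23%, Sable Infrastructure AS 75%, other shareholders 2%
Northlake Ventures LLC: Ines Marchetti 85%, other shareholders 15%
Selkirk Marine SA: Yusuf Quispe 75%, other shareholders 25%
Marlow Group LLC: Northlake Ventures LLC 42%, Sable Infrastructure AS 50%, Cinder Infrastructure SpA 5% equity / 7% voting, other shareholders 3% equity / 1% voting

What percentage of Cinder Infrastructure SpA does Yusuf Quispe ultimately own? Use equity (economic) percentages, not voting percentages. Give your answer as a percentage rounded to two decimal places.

80.34%

Yusuf reaches Cinder along 3 paths.
Via Crestway: 92% × 23% = 21.16%.
Via Crestway → Sable: 92% × 75% × 75% = 51.75%.
Via Corven → Sable: 66% × 15% × 75% = 7.425%.
Total: 21.16% + 51.75% + 7.425% = 80.335%.
Rounded: 80.34%.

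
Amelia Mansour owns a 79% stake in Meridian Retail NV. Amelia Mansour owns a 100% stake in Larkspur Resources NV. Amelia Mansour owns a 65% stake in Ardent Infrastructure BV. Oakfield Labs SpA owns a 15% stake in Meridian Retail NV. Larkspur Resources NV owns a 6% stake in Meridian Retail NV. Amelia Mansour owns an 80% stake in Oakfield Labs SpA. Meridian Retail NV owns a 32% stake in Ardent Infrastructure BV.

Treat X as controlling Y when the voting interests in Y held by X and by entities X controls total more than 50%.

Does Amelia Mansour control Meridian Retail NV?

Amelia holds 80% of Oakfield, so Amelia controls Oakfield.
Amelia holds 100% of Larkspur, so Amelia controls Larkspur.
Larkspur and Amelia and Oakfield together hold 6% + 79% + 15% = 100% of Meridian, so Amelia controls Meridian.

Yes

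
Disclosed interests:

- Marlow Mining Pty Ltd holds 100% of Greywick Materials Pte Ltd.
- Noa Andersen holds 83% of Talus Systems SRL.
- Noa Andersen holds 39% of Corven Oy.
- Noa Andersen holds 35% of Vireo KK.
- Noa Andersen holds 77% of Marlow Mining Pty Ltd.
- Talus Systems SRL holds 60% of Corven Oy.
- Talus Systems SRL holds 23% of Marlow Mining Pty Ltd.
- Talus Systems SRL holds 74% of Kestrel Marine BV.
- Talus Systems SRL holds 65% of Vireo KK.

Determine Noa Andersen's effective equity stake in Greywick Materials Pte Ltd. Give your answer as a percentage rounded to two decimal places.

96.09%

Noa reaches Greywick along 2 paths.
Via Marlow: 77% × 100% = 77%.
Via Talus → Marlow: 83% × 23% × 100% = 19.09%.
Total: 77% + 19.09% = 96.09%.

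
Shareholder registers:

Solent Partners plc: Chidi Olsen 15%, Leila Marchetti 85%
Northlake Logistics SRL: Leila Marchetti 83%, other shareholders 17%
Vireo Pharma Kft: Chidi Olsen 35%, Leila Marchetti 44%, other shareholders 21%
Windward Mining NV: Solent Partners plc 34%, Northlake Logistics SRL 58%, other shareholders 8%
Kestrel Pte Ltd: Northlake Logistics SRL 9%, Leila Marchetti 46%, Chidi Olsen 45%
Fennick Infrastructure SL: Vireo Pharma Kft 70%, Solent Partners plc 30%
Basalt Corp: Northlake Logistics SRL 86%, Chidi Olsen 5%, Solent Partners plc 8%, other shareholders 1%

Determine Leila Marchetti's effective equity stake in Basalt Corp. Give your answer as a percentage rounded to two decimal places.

Leila reaches Basalt along 2 paths.
Via Northlake: 83% × 86% = 71.38%.
Via Solent: 85% × 8% = 6.8%.
Total: 71.38% + 6.8% = 78.18%.

78.18%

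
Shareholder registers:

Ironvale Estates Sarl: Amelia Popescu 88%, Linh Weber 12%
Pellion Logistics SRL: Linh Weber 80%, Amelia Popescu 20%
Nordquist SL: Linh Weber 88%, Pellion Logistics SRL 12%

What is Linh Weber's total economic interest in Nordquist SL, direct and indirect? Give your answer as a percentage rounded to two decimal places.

97.60%

Linh reaches Nordquist along 2 paths.
Direct stake: 88% = 88%.
Via Pellion: 80% × 12% = 9.6%.
Total: 88% + 9.6% = 97.6%.
Rounded: 97.60%.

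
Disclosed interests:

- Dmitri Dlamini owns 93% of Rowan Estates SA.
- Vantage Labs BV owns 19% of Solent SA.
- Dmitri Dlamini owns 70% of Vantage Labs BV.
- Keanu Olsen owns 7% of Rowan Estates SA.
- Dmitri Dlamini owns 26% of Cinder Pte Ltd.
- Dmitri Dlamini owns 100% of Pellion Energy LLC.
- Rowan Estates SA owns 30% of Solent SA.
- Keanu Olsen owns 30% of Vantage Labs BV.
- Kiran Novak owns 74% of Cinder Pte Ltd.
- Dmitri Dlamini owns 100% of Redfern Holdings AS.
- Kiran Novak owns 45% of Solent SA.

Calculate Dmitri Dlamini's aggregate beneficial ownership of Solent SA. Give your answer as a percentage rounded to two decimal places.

Dmitri reaches Solent along 2 paths.
Via Rowan: 93% × 30% = 27.9%.
Via Vantage: 70% × 19% = 13.3%.
Total: 27.9% + 13.3% = 41.2%.
Rounded: 41.20%.

41.20%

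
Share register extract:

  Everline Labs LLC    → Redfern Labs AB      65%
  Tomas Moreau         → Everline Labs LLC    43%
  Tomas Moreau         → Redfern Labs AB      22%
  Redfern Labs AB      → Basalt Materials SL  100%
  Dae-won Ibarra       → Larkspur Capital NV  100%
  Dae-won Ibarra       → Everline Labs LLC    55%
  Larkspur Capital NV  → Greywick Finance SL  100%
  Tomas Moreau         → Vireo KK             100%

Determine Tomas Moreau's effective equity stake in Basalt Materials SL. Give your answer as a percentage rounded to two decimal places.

49.95%

Tomas reaches Basalt along 2 paths.
Via Everline → Redfern: 43% × 65% × 100% = 27.95%.
Via Redfern: 22% × 100% = 22%.
Total: 27.95% + 22% = 49.95%.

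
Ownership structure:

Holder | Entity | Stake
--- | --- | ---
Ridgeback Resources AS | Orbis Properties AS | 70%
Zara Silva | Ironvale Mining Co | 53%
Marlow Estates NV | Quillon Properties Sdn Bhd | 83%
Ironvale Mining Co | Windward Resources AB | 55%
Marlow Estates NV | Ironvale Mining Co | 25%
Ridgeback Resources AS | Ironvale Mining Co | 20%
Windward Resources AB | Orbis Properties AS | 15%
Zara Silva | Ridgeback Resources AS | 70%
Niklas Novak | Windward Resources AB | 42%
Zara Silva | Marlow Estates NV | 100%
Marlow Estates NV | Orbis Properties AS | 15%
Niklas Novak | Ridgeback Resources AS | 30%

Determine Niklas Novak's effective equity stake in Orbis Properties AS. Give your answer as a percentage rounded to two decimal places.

Niklas reaches Orbis along 3 paths.
Via Ridgeback: 30% × 70% = 21%.
Via Ridgeback → Ironvale → Windward: 30% × 20% × 55% × 15% = 0.495%.
Via Windward: 42% × 15% = 6.3%.
Total: 21% + 0.495% + 6.3% = 27.795%.
Rounded: 27.80%.

27.80%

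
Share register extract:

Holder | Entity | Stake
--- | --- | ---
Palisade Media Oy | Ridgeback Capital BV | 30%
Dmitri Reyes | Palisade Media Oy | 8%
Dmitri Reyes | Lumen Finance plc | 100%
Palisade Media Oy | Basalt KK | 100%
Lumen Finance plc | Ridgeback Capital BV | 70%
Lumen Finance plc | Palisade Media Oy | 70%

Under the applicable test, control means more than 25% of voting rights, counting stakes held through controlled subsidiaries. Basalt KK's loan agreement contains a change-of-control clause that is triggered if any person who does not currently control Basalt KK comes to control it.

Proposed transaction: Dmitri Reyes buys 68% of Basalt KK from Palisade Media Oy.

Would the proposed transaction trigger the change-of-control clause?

The purchase adds only to Dmitri's holdings (Palisade's stake shrinks), so Dmitri is the only person who could newly come to control Basalt.
Dmitri holds 100% of Lumen, so Dmitri controls Lumen.
Lumen and Dmitri together hold 70% + 8% = 78% of Palisade, so Dmitri controls Palisade.
Palisade holds 100% of Basalt, so Dmitri controls Basalt.
So Dmitri already controls Basalt before the transaction.
After the purchase, Dmitri holds 68% of Basalt directly, and Palisade's stake falls to 32%.
Dmitri controlled Basalt already, so this is not a new person acquiring control; every other person's position is unchanged or reduced.
No new person acquires control, so the clause is not triggered.

No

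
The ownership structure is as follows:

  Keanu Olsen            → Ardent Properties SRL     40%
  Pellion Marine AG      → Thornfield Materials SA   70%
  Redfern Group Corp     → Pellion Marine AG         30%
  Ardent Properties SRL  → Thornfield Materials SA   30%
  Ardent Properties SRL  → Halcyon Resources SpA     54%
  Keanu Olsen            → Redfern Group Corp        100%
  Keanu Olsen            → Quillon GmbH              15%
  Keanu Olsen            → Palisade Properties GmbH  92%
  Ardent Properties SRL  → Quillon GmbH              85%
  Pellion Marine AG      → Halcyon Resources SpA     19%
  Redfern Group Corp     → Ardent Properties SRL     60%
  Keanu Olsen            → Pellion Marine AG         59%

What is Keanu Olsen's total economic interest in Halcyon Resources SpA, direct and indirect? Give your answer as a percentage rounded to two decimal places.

Keanu reaches Halcyon along 4 paths.
Via Redfern → Ardent: 100% × 60% × 54% = 32.4%.
Via Ardent: 40% × 54% = 21.6%.
Via Pellion: 59% × 19% = 11.21%.
Via Redfern → Pellion: 100% × 30% × 19% = 5.7%.
Total: 32.4% + 21.6% + 11.21% + 5.7% = 70.91%.

70.91%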